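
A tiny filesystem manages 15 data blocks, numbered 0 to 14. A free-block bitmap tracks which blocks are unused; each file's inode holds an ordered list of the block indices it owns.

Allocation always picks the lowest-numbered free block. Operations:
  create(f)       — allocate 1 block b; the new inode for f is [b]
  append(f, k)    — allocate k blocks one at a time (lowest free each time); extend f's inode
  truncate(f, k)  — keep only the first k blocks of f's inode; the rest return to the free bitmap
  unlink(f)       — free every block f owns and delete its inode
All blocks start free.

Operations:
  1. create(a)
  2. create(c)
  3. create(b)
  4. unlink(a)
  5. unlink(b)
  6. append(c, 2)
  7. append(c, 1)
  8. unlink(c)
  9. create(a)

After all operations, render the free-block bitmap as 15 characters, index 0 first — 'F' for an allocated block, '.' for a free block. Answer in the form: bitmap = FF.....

after create(a) → a:[0]  free=[F..............]
after create(c) → a:[0], c:[1]  free=[FF.............]
after create(b) → a:[0], b:[2], c:[1]  free=[FFF............]
after unlink(a) → b:[2], c:[1]  free=[.FF............]
after unlink(b) → c:[1]  free=[.F.............]
after append(c, 2) → c:[1, 0, 2]  free=[FFF............]
after append(c, 1) → c:[1, 0, 2, 3]  free=[FFFF...........]
after unlink(c) →   free=[...............]
after create(a) → a:[0]  free=[F..............]

bitmap = F..............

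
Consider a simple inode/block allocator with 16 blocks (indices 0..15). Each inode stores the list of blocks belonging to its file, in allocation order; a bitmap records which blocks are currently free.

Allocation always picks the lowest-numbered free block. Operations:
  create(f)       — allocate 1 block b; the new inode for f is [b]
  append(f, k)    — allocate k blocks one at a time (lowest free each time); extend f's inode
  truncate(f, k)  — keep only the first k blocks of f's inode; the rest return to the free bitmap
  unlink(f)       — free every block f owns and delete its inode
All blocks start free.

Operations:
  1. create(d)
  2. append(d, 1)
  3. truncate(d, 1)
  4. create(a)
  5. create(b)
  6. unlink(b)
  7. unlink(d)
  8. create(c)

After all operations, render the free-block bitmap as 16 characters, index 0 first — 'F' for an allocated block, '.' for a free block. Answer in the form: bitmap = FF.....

create(d): bitmap=F............... | d=[0]
append(d, 1): bitmap=FF.............. | d=[0, 1]
truncate(d, 1): bitmap=F............... | d=[0]
create(a): bitmap=FF.............. | a=[1] d=[0]
create(b): bitmap=FFF............. | a=[1] b=[2] d=[0]
unlink(b): bitmap=FF.............. | a=[1] d=[0]
unlink(d): bitmap=.F.............. | a=[1]
create(c): bitmap=FF.............. | a=[1] c=[0]

bitmap = FF..............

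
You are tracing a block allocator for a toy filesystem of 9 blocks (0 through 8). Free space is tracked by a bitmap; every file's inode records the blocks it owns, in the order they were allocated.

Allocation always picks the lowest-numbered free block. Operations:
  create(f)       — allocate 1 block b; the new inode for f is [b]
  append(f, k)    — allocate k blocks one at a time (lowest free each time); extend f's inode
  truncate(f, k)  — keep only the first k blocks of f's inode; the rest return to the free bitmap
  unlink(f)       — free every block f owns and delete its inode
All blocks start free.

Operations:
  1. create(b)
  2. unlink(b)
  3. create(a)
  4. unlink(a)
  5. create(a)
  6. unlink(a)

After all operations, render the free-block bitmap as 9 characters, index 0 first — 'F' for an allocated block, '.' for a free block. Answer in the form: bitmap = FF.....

after create(b) → b:[0]  free=[F........]
after unlink(b) →   free=[.........]
after create(a) → a:[0]  free=[F........]
after unlink(a) →   free=[.........]
after create(a) → a:[0]  free=[F........]
after unlink(a) →   free=[.........]

bitmap = .........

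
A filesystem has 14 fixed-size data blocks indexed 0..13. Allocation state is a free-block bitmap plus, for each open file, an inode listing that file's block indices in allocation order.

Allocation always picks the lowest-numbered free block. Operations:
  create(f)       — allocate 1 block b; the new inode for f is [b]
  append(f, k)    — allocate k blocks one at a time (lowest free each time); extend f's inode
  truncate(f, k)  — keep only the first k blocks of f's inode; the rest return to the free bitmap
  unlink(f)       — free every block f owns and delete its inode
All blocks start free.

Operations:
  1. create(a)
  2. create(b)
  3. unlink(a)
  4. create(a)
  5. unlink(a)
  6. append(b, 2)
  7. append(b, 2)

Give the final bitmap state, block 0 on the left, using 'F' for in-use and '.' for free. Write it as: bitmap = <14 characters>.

bitmap = FFFFF.........

[1] create(a) — a=0 (map F.............)
[2] create(b) — a=0 b=1 (map FF............)
[3] unlink(a) — b=1 (map .F............)
[4] create(a) — a=0 b=1 (map FF............)
[5] unlink(a) — b=1 (map .F............)
[6] append(b, 2) — b=1,0,2 (map FFF...........)
[7] append(b, 2) — b=1,0,2,3,4 (map FFFFF.........)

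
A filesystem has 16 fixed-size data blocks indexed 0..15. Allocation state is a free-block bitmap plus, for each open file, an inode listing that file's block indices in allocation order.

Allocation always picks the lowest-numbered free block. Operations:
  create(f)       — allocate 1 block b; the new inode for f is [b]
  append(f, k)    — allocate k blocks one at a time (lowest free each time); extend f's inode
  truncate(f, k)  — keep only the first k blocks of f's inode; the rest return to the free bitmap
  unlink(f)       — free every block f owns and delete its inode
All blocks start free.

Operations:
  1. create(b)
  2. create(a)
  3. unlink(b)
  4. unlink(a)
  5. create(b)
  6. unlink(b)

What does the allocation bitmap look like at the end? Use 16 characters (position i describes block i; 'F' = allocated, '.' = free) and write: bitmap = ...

create(b): bitmap=F............... | b=[0]
create(a): bitmap=FF.............. | a=[1] b=[0]
unlink(b): bitmap=.F.............. | a=[1]
unlink(a): bitmap=................ | 
create(b): bitmap=F............... | b=[0]
unlink(b): bitmap=................ | 

bitmap = ................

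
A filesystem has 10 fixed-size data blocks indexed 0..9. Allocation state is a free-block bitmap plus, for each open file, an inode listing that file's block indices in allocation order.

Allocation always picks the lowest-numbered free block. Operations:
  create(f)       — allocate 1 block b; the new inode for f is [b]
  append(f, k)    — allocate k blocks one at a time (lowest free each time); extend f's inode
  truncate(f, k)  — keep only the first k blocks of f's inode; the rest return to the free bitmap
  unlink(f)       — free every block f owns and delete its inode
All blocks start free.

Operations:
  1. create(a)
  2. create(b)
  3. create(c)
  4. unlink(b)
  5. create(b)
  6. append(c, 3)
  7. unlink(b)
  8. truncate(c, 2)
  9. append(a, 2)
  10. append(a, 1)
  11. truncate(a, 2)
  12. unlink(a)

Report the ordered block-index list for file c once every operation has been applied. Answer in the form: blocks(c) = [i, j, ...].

after create(a) → a:[0]  free=[F.........]
after create(b) → a:[0], b:[1]  free=[FF........]
after create(c) → a:[0], b:[1], c:[2]  free=[FFF.......]
after unlink(b) → a:[0], c:[2]  free=[F.F.......]
after create(b) → a:[0], b:[1], c:[2]  free=[FFF.......]
after append(c, 3) → a:[0], b:[1], c:[2, 3, 4, 5]  free=[FFFFFF....]
after unlink(b) → a:[0], c:[2, 3, 4, 5]  free=[F.FFFF....]
after truncate(c, 2) → a:[0], c:[2, 3]  free=[F.FF......]
after append(a, 2) → a:[0, 1, 4], c:[2, 3]  free=[FFFFF.....]
after append(a, 1) → a:[0, 1, 4, 5], c:[2, 3]  free=[FFFFFF....]
after truncate(a, 2) → a:[0, 1], c:[2, 3]  free=[FFFF......]
after unlink(a) → c:[2, 3]  free=[..FF......]

blocks(c) = [2, 3]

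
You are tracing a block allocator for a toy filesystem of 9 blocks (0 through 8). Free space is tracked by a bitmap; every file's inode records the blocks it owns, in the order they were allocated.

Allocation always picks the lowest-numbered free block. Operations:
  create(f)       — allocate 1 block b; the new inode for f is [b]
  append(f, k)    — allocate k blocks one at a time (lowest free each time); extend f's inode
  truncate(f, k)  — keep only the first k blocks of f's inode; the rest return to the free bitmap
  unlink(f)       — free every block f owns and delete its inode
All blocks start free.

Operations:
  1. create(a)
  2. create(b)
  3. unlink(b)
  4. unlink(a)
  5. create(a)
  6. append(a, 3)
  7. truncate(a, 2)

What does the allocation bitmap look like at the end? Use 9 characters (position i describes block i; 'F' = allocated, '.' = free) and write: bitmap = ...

bitmap = FF.......

create(a): bitmap=F........ | a=[0]
create(b): bitmap=FF....... | a=[0] b=[1]
unlink(b): bitmap=F........ | a=[0]
unlink(a): bitmap=......... | 
create(a): bitmap=F........ | a=[0]
append(a, 3): bitmap=FFFF..... | a=[0, 1, 2, 3]
truncate(a, 2): bitmap=FF....... | a=[0, 1]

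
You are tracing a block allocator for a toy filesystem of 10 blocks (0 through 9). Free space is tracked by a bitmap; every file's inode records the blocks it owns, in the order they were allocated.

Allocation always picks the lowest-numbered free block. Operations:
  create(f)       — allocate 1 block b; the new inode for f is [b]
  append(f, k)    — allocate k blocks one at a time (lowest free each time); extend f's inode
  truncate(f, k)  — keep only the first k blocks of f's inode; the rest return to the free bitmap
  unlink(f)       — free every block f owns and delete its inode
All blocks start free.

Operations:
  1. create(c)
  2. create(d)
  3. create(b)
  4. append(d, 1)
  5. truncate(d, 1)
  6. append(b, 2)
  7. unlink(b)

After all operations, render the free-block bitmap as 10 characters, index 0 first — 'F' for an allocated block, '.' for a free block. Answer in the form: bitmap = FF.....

bitmap = FF........

after create(c) → c:[0]  free=[F.........]
after create(d) → c:[0], d:[1]  free=[FF........]
after create(b) → b:[2], c:[0], d:[1]  free=[FFF.......]
after append(d, 1) → b:[2], c:[0], d:[1, 3]  free=[FFFF......]
after truncate(d, 1) → b:[2], c:[0], d:[1]  free=[FFF.......]
after append(b, 2) → b:[2, 3, 4], c:[0], d:[1]  free=[FFFFF.....]
after unlink(b) → c:[0], d:[1]  free=[FF........]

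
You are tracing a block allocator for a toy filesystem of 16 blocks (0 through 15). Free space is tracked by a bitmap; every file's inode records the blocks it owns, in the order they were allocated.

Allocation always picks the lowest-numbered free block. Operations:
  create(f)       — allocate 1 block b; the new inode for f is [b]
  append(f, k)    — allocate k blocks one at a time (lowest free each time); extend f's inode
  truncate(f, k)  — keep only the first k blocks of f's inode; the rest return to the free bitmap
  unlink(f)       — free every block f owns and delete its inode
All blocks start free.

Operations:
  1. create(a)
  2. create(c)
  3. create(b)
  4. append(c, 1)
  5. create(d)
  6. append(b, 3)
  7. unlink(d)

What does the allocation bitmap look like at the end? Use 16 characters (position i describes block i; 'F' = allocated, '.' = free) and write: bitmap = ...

bitmap = FFFF.FFF........

[1] create(a) — a=0 (map F...............)
[2] create(c) — a=0 c=1 (map FF..............)
[3] create(b) — a=0 b=2 c=1 (map FFF.............)
[4] append(c, 1) — a=0 b=2 c=1,3 (map FFFF............)
[5] create(d) — a=0 b=2 c=1,3 d=4 (map FFFFF...........)
[6] append(b, 3) — a=0 b=2,5,6,7 c=1,3 d=4 (map FFFFFFFF........)
[7] unlink(d) — a=0 b=2,5,6,7 c=1,3 (map FFFF.FFF........)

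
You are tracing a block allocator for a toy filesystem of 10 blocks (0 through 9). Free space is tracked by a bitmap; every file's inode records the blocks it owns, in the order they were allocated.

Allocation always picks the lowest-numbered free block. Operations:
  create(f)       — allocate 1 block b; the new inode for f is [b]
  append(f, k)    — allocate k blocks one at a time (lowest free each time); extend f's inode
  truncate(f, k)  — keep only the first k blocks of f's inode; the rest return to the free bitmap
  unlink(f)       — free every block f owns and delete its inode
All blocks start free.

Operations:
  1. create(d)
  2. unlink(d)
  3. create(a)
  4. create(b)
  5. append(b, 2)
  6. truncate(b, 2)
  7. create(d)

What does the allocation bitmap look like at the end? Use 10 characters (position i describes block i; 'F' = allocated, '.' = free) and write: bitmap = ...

[1] create(d) — d=0 (map F.........)
[2] unlink(d) —  (map ..........)
[3] create(a) — a=0 (map F.........)
[4] create(b) — a=0 b=1 (map FF........)
[5] append(b, 2) — a=0 b=1,2,3 (map FFFF......)
[6] truncate(b, 2) — a=0 b=1,2 (map FFF.......)
[7] create(d) — a=0 b=1,2 d=3 (map FFFF......)

bitmap = FFFF......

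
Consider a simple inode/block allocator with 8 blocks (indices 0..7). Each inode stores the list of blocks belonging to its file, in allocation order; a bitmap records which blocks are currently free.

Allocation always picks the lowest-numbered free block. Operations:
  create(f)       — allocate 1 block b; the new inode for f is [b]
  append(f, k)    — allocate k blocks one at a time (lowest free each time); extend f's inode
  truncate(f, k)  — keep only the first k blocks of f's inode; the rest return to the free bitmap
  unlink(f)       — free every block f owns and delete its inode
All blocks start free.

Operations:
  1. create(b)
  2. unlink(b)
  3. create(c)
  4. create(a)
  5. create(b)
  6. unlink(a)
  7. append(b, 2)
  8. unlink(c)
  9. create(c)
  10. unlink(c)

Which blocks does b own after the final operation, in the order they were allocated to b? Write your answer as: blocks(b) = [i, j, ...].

blocks(b) = [2, 1, 3]

[1] create(b) — b=0 (map F.......)
[2] unlink(b) —  (map ........)
[3] create(c) — c=0 (map F.......)
[4] create(a) — a=1 c=0 (map FF......)
[5] create(b) — a=1 b=2 c=0 (map FFF.....)
[6] unlink(a) — b=2 c=0 (map F.F.....)
[7] append(b, 2) — b=2,1,3 c=0 (map FFFF....)
[8] unlink(c) — b=2,1,3 (map .FFF....)
[9] create(c) — b=2,1,3 c=0 (map FFFF....)
[10] unlink(c) — b=2,1,3 (map .FFF....)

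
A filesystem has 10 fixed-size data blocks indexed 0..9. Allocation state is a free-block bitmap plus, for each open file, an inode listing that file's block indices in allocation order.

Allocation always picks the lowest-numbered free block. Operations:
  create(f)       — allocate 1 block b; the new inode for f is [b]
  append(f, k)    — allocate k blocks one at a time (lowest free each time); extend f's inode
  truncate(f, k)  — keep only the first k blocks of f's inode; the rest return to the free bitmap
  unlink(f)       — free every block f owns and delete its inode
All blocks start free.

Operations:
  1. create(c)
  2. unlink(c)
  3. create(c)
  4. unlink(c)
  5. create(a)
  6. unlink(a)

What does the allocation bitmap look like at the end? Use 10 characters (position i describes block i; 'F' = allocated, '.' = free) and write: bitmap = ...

[1] create(c) — c=0 (map F.........)
[2] unlink(c) —  (map ..........)
[3] create(c) — c=0 (map F.........)
[4] unlink(c) —  (map ..........)
[5] create(a) — a=0 (map F.........)
[6] unlink(a) —  (map ..........)

bitmap = ..........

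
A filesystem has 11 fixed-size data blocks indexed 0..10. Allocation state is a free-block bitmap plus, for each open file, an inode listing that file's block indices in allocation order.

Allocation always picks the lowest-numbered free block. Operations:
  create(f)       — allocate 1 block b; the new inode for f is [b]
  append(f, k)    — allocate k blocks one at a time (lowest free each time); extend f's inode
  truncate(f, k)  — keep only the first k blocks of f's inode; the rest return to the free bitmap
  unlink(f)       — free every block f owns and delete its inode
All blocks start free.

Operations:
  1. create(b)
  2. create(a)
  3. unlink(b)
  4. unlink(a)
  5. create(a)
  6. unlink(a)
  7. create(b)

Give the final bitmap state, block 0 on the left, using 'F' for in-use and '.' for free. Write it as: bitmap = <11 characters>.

[1] create(b) — b=0 (map F..........)
[2] create(a) — a=1 b=0 (map FF.........)
[3] unlink(b) — a=1 (map .F.........)
[4] unlink(a) —  (map ...........)
[5] create(a) — a=0 (map F..........)
[6] unlink(a) —  (map ...........)
[7] create(b) — b=0 (map F..........)

bitmap = F..........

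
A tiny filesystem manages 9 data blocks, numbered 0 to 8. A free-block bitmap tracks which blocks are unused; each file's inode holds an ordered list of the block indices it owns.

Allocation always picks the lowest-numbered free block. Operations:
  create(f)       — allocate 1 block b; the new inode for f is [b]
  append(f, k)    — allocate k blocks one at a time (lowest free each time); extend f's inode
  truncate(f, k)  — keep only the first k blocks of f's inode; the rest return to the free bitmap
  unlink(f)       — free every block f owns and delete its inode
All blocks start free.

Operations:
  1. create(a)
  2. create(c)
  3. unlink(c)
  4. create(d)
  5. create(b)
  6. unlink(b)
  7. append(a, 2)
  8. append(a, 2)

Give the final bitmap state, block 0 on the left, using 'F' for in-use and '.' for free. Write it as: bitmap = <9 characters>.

  1. create(a)  ⇒  F........  {a→[0]}
  2. create(c)  ⇒  FF.......  {a→[0]; c→[1]}
  3. unlink(c)  ⇒  F........  {a→[0]}
  4. create(d)  ⇒  FF.......  {a→[0]; d→[1]}
  5. create(b)  ⇒  FFF......  {a→[0]; b→[2]; d→[1]}
  6. unlink(b)  ⇒  FF.......  {a→[0]; d→[1]}
  7. append(a, 2)  ⇒  FFFF.....  {a→[0, 2, 3]; d→[1]}
  8. append(a, 2)  ⇒  FFFFFF...  {a→[0, 2, 3, 4, 5]; d→[1]}

bitmap = FFFFFF...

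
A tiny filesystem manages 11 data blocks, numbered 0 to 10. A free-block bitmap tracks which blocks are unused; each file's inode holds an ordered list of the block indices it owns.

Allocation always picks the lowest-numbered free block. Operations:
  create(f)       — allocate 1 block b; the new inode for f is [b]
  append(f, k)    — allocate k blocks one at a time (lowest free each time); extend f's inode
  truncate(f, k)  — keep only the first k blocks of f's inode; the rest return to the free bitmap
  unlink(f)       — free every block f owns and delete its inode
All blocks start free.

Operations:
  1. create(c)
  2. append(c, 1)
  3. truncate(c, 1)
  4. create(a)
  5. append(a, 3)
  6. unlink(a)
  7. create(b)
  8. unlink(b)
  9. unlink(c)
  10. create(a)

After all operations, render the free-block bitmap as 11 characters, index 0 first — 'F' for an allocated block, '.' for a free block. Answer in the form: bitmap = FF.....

bitmap = F..........

after create(c) → c:[0]  free=[F..........]
after append(c, 1) → c:[0, 1]  free=[FF.........]
after truncate(c, 1) → c:[0]  free=[F..........]
after create(a) → a:[1], c:[0]  free=[FF.........]
after append(a, 3) → a:[1, 2, 3, 4], c:[0]  free=[FFFFF......]
after unlink(a) → c:[0]  free=[F..........]
after create(b) → b:[1], c:[0]  free=[FF.........]
after unlink(b) → c:[0]  free=[F..........]
after unlink(c) →   free=[...........]
after create(a) → a:[0]  free=[F..........]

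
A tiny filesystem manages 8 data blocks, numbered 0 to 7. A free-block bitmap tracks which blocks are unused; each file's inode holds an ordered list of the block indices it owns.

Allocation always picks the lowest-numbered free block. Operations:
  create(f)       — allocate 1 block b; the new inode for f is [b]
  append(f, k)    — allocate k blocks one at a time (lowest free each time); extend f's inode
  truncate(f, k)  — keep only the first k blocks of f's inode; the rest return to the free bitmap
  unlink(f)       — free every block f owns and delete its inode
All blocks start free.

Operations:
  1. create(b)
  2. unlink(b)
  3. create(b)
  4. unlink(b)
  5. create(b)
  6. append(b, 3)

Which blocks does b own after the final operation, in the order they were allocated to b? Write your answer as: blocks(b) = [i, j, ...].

[1] create(b) — b=0 (map F.......)
[2] unlink(b) —  (map ........)
[3] create(b) — b=0 (map F.......)
[4] unlink(b) —  (map ........)
[5] create(b) — b=0 (map F.......)
[6] append(b, 3) — b=0,1,2,3 (map FFFF....)

blocks(b) = [0, 1, 2, 3]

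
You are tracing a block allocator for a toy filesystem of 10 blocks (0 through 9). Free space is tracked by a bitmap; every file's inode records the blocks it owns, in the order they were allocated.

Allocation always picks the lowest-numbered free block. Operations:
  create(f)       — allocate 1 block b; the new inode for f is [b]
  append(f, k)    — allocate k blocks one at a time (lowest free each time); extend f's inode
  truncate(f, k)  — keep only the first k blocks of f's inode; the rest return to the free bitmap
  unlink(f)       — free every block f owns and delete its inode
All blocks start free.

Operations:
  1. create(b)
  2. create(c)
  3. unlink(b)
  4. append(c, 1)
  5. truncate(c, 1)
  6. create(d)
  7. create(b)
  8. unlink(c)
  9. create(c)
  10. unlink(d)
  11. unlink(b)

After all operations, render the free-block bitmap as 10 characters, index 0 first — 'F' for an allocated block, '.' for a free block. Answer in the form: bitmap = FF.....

bitmap = .F........

create(b): bitmap=F......... | b=[0]
create(c): bitmap=FF........ | b=[0] c=[1]
unlink(b): bitmap=.F........ | c=[1]
append(c, 1): bitmap=FF........ | c=[1, 0]
truncate(c, 1): bitmap=.F........ | c=[1]
create(d): bitmap=FF........ | c=[1] d=[0]
create(b): bitmap=FFF....... | b=[2] c=[1] d=[0]
unlink(c): bitmap=F.F....... | b=[2] d=[0]
create(c): bitmap=FFF....... | b=[2] c=[1] d=[0]
unlink(d): bitmap=.FF....... | b=[2] c=[1]
unlink(b): bitmap=.F........ | c=[1]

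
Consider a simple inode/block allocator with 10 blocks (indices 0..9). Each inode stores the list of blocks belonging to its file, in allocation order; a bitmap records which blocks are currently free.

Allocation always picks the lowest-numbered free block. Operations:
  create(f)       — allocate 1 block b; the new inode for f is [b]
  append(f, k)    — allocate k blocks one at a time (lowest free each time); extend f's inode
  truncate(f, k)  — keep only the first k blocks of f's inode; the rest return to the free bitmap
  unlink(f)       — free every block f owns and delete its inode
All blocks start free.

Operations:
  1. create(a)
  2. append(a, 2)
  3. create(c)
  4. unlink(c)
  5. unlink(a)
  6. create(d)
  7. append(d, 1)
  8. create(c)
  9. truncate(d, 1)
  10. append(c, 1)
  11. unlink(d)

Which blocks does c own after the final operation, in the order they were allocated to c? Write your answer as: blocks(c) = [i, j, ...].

  1. create(a)  ⇒  F.........  {a→[0]}
  2. append(a, 2)  ⇒  FFF.......  {a→[0, 1, 2]}
  3. create(c)  ⇒  FFFF......  {a→[0, 1, 2]; c→[3]}
  4. unlink(c)  ⇒  FFF.......  {a→[0, 1, 2]}
  5. unlink(a)  ⇒  ..........  {}
  6. create(d)  ⇒  F.........  {d→[0]}
  7. append(d, 1)  ⇒  FF........  {d→[0, 1]}
  8. create(c)  ⇒  FFF.......  {c→[2]; d→[0, 1]}
  9. truncate(d, 1)  ⇒  F.F.......  {c→[2]; d→[0]}
  10. append(c, 1)  ⇒  FFF.......  {c→[2, 1]; d→[0]}
  11. unlink(d)  ⇒  .FF.......  {c→[2, 1]}

blocks(c) = [2, 1]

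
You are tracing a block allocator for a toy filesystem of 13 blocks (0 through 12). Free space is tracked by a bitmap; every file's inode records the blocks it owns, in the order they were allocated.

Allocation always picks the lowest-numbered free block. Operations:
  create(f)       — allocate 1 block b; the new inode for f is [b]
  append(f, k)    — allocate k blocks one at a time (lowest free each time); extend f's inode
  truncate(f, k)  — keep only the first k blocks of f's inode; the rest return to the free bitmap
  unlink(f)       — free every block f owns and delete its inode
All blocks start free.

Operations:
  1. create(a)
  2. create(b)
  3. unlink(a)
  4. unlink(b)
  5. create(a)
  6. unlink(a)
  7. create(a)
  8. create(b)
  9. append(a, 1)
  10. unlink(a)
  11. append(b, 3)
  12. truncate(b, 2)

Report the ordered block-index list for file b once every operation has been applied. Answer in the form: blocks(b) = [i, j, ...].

blocks(b) = [1, 0]

create(a): bitmap=F............ | a=[0]
create(b): bitmap=FF........... | a=[0] b=[1]
unlink(a): bitmap=.F........... | b=[1]
unlink(b): bitmap=............. | 
create(a): bitmap=F............ | a=[0]
unlink(a): bitmap=............. | 
create(a): bitmap=F............ | a=[0]
create(b): bitmap=FF........... | a=[0] b=[1]
append(a, 1): bitmap=FFF.......... | a=[0, 2] b=[1]
unlink(a): bitmap=.F........... | b=[1]
append(b, 3): bitmap=FFFF......... | b=[1, 0, 2, 3]
truncate(b, 2): bitmap=FF........... | b=[1, 0]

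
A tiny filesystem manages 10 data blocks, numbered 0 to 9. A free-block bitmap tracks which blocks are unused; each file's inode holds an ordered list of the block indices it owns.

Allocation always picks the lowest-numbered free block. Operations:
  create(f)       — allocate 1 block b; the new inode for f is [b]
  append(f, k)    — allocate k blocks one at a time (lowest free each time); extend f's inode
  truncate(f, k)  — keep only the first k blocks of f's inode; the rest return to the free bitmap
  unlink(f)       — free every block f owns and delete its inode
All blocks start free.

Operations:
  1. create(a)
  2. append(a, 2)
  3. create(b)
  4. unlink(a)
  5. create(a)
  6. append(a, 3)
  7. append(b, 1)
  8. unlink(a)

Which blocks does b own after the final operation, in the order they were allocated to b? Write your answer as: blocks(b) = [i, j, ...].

blocks(b) = [3, 5]

create(a): bitmap=F......... | a=[0]
append(a, 2): bitmap=FFF....... | a=[0, 1, 2]
create(b): bitmap=FFFF...... | a=[0, 1, 2] b=[3]
unlink(a): bitmap=...F...... | b=[3]
create(a): bitmap=F..F...... | a=[0] b=[3]
append(a, 3): bitmap=FFFFF..... | a=[0, 1, 2, 4] b=[3]
append(b, 1): bitmap=FFFFFF.... | a=[0, 1, 2, 4] b=[3, 5]
unlink(a): bitmap=...F.F.... | b=[3, 5]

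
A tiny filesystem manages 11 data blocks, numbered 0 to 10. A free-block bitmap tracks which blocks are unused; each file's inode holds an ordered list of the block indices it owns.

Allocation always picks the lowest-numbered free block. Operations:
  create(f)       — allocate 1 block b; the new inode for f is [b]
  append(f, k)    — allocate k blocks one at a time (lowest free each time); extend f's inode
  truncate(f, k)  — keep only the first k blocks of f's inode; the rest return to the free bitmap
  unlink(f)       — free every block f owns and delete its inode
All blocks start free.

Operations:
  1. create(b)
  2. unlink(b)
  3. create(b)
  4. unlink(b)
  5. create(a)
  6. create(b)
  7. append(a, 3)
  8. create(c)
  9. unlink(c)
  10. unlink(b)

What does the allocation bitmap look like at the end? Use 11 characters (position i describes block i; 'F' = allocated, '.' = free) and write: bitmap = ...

bitmap = F.FFF......

after create(b) → b:[0]  free=[F..........]
after unlink(b) →   free=[...........]
after create(b) → b:[0]  free=[F..........]
after unlink(b) →   free=[...........]
after create(a) → a:[0]  free=[F..........]
after create(b) → a:[0], b:[1]  free=[FF.........]
after append(a, 3) → a:[0, 2, 3, 4], b:[1]  free=[FFFFF......]
after create(c) → a:[0, 2, 3, 4], b:[1], c:[5]  free=[FFFFFF.....]
after unlink(c) → a:[0, 2, 3, 4], b:[1]  free=[FFFFF......]
after unlink(b) → a:[0, 2, 3, 4]  free=[F.FFF......]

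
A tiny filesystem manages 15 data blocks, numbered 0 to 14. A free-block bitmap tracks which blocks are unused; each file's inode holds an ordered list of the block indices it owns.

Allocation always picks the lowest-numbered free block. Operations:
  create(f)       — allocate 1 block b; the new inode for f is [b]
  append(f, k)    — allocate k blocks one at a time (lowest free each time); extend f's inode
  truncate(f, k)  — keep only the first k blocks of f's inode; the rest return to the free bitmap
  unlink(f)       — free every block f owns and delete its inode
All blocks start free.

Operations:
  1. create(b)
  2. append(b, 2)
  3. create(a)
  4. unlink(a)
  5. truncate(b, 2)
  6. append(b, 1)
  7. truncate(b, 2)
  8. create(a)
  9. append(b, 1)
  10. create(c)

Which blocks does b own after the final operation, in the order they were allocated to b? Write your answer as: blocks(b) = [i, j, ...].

[1] create(b) — b=0 (map F..............)
[2] append(b, 2) — b=0,1,2 (map FFF............)
[3] create(a) — a=3 b=0,1,2 (map FFFF...........)
[4] unlink(a) — b=0,1,2 (map FFF............)
[5] truncate(b, 2) — b=0,1 (map FF.............)
[6] append(b, 1) — b=0,1,2 (map FFF............)
[7] truncate(b, 2) — b=0,1 (map FF.............)
[8] create(a) — a=2 b=0,1 (map FFF............)
[9] append(b, 1) — a=2 b=0,1,3 (map FFFF...........)
[10] create(c) — a=2 b=0,1,3 c=4 (map FFFFF..........)

blocks(b) = [0, 1, 3]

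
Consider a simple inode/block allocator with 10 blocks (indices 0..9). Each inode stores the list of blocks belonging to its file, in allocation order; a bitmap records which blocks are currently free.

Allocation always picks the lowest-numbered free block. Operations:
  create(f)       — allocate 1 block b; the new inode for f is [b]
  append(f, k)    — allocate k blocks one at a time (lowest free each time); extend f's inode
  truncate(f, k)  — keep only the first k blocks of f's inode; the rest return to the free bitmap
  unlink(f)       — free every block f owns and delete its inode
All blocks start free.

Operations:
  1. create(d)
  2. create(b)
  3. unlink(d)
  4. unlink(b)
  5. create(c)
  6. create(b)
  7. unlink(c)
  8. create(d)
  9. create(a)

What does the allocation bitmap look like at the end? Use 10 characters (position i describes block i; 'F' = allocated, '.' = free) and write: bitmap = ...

bitmap = FFF.......

after create(d) → d:[0]  free=[F.........]
after create(b) → b:[1], d:[0]  free=[FF........]
after unlink(d) → b:[1]  free=[.F........]
after unlink(b) →   free=[..........]
after create(c) → c:[0]  free=[F.........]
after create(b) → b:[1], c:[0]  free=[FF........]
after unlink(c) → b:[1]  free=[.F........]
after create(d) → b:[1], d:[0]  free=[FF........]
after create(a) → a:[2], b:[1], d:[0]  free=[FFF.......]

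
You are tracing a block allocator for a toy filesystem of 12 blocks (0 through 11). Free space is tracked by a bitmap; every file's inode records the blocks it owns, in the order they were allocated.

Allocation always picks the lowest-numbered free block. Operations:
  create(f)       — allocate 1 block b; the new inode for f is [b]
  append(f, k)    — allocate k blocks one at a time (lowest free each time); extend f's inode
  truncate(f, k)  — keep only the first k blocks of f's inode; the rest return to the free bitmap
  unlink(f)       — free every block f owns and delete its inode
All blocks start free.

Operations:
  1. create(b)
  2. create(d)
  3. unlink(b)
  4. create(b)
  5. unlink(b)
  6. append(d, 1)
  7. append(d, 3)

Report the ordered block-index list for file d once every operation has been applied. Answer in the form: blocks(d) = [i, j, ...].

blocks(d) = [1, 0, 2, 3, 4]

after create(b) → b:[0]  free=[F...........]
after create(d) → b:[0], d:[1]  free=[FF..........]
after unlink(b) → d:[1]  free=[.F..........]
after create(b) → b:[0], d:[1]  free=[FF..........]
after unlink(b) → d:[1]  free=[.F..........]
after append(d, 1) → d:[1, 0]  free=[FF..........]
after append(d, 3) → d:[1, 0, 2, 3, 4]  free=[FFFFF.......]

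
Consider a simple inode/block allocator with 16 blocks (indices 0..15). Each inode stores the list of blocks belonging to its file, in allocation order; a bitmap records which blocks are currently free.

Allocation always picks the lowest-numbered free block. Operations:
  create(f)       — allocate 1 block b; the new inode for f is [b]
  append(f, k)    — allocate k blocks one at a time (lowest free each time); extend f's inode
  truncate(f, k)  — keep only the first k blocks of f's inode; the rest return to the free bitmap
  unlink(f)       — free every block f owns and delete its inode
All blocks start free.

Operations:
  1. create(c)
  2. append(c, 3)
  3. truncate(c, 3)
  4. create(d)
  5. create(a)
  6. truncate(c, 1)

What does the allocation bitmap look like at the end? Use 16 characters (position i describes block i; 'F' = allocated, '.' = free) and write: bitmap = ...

[1] create(c) — c=0 (map F...............)
[2] append(c, 3) — c=0,1,2,3 (map FFFF............)
[3] truncate(c, 3) — c=0,1,2 (map FFF.............)
[4] create(d) — c=0,1,2 d=3 (map FFFF............)
[5] create(a) — a=4 c=0,1,2 d=3 (map FFFFF...........)
[6] truncate(c, 1) — a=4 c=0 d=3 (map F..FF...........)

bitmap = F..FF...........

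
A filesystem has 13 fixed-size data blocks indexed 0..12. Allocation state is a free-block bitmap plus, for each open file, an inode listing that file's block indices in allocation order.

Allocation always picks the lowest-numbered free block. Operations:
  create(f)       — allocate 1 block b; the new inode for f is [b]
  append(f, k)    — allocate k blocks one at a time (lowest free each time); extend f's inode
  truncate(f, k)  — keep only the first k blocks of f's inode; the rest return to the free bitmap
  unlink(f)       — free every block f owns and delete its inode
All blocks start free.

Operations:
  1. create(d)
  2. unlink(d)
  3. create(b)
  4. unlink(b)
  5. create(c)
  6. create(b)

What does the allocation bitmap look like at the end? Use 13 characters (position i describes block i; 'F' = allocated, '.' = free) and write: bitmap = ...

bitmap = FF...........

create(d): bitmap=F............ | d=[0]
unlink(d): bitmap=............. | 
create(b): bitmap=F............ | b=[0]
unlink(b): bitmap=............. | 
create(c): bitmap=F............ | c=[0]
create(b): bitmap=FF........... | b=[1] c=[0]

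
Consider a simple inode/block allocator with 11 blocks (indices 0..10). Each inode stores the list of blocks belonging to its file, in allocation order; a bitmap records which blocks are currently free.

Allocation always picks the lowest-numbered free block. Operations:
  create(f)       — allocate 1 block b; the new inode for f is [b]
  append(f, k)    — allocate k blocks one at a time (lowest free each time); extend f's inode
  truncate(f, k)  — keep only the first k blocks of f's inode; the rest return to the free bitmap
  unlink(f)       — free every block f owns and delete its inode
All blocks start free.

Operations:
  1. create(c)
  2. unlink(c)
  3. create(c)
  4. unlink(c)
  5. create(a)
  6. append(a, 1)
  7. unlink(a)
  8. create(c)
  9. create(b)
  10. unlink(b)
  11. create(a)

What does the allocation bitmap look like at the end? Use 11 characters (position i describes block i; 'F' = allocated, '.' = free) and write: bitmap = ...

[1] create(c) — c=0 (map F..........)
[2] unlink(c) —  (map ...........)
[3] create(c) — c=0 (map F..........)
[4] unlink(c) —  (map ...........)
[5] create(a) — a=0 (map F..........)
[6] append(a, 1) — a=0,1 (map FF.........)
[7] unlink(a) —  (map ...........)
[8] create(c) — c=0 (map F..........)
[9] create(b) — b=1 c=0 (map FF.........)
[10] unlink(b) — c=0 (map F..........)
[11] create(a) — a=1 c=0 (map FF.........)

bitmap = FF.........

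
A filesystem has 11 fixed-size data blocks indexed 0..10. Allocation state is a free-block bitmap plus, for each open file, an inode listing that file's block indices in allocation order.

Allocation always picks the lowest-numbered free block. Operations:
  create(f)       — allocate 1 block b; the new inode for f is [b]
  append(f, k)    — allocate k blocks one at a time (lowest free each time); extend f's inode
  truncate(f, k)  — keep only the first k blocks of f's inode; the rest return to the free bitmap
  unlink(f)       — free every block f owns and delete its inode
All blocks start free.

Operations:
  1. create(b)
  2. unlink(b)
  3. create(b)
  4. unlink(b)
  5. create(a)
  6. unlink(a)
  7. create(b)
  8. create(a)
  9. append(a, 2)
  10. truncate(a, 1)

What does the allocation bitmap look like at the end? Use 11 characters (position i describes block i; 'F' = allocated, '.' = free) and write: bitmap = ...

bitmap = FF.........

create(b): bitmap=F.......... | b=[0]
unlink(b): bitmap=........... | 
create(b): bitmap=F.......... | b=[0]
unlink(b): bitmap=........... | 
create(a): bitmap=F.......... | a=[0]
unlink(a): bitmap=........... | 
create(b): bitmap=F.......... | b=[0]
create(a): bitmap=FF......... | a=[1] b=[0]
append(a, 2): bitmap=FFFF....... | a=[1, 2, 3] b=[0]
truncate(a, 1): bitmap=FF......... | a=[1] b=[0]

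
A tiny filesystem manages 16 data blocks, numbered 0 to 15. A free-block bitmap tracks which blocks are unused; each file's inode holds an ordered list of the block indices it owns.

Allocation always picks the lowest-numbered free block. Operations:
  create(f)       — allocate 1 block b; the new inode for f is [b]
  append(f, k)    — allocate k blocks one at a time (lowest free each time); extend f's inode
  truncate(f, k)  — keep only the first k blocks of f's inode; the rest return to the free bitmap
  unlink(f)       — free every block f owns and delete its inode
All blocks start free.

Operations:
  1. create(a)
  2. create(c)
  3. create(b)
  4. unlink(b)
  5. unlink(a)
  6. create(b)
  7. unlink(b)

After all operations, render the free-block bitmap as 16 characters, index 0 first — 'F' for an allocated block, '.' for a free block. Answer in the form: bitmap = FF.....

bitmap = .F..............

create(a): bitmap=F............... | a=[0]
create(c): bitmap=FF.............. | a=[0] c=[1]
create(b): bitmap=FFF............. | a=[0] b=[2] c=[1]
unlink(b): bitmap=FF.............. | a=[0] c=[1]
unlink(a): bitmap=.F.............. | c=[1]
create(b): bitmap=FF.............. | b=[0] c=[1]
unlink(b): bitmap=.F.............. | c=[1]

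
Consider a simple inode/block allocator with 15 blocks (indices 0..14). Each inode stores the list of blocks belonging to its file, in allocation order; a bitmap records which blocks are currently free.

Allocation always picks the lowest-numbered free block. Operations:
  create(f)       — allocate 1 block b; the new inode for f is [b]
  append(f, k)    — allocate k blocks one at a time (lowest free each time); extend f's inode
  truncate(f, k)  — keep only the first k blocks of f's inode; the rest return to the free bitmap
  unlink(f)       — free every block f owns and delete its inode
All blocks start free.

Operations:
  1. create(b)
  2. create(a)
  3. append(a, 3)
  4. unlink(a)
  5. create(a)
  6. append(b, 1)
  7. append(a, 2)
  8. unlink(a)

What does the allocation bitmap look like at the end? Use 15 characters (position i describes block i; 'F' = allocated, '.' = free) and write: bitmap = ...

bitmap = F.F............

after create(b) → b:[0]  free=[F..............]
after create(a) → a:[1], b:[0]  free=[FF.............]
after append(a, 3) → a:[1, 2, 3, 4], b:[0]  free=[FFFFF..........]
after unlink(a) → b:[0]  free=[F..............]
after create(a) → a:[1], b:[0]  free=[FF.............]
after append(b, 1) → a:[1], b:[0, 2]  free=[FFF............]
after append(a, 2) → a:[1, 3, 4], b:[0, 2]  free=[FFFFF..........]
after unlink(a) → b:[0, 2]  free=[F.F............]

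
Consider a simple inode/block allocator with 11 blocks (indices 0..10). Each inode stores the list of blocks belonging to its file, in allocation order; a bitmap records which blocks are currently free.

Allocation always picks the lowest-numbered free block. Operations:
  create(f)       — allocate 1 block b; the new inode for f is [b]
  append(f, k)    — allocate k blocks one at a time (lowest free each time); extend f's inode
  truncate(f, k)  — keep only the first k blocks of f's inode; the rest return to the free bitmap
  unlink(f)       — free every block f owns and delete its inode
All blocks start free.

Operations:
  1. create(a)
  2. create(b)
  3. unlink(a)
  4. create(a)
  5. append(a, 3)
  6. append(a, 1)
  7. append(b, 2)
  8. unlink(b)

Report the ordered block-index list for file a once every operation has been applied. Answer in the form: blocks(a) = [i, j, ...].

  1. create(a)  ⇒  F..........  {a→[0]}
  2. create(b)  ⇒  FF.........  {a→[0]; b→[1]}
  3. unlink(a)  ⇒  .F.........  {b→[1]}
  4. create(a)  ⇒  FF.........  {a→[0]; b→[1]}
  5. append(a, 3)  ⇒  FFFFF......  {a→[0, 2, 3, 4]; b→[1]}
  6. append(a, 1)  ⇒  FFFFFF.....  {a→[0, 2, 3, 4, 5]; b→[1]}
  7. append(b, 2)  ⇒  FFFFFFFF...  {a→[0, 2, 3, 4, 5]; b→[1, 6, 7]}
  8. unlink(b)  ⇒  F.FFFF.....  {a→[0, 2, 3, 4, 5]}

blocks(a) = [0, 2, 3, 4, 5]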